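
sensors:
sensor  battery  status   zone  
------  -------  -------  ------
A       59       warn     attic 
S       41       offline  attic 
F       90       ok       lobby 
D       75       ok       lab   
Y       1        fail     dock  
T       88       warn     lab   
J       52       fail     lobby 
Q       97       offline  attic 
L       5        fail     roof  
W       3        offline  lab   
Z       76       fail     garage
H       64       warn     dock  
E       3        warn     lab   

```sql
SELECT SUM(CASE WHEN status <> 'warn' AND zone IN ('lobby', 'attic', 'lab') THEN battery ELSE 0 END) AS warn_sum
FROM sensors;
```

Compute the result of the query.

358

sensor=A: ✗
sensor=S: ✓ → 41
sensor=F: ✓ → 90
sensor=D: ✓ → 75
sensor=Y: ✗
sensor=T: ✗
sensor=J: ✓ → 52
sensor=Q: ✓ → 97
sensor=L: ✗
sensor=W: ✓ → 3
sensor=Z: ✗
sensor=H: ✗
sensor=E: ✗
warn_sum = 41 + 90 + 75 + 52 + 97 + 3 = 358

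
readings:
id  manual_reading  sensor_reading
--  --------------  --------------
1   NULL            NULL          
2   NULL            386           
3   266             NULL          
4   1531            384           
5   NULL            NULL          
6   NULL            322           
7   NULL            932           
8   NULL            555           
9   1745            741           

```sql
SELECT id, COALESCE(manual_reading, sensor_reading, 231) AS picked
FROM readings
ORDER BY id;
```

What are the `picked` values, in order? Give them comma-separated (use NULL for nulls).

231, 386, 266, 1531, 231, 322, 932, 555, 1745

id=1: manual_reading=NULL, sensor_reading=NULL, → literal 231 → 231
id=2: manual_reading=NULL, sensor_reading=386 → 386
id=3: manual_reading=266 → 266
id=4: manual_reading=1531 → 1531
id=5: manual_reading=NULL, sensor_reading=NULL, → literal 231 → 231
id=6: manual_reading=NULL, sensor_reading=322 → 322
id=7: manual_reading=NULL, sensor_reading=932 → 932
id=8: manual_reading=NULL, sensor_reading=555 → 555
id=9: manual_reading=1745 → 1745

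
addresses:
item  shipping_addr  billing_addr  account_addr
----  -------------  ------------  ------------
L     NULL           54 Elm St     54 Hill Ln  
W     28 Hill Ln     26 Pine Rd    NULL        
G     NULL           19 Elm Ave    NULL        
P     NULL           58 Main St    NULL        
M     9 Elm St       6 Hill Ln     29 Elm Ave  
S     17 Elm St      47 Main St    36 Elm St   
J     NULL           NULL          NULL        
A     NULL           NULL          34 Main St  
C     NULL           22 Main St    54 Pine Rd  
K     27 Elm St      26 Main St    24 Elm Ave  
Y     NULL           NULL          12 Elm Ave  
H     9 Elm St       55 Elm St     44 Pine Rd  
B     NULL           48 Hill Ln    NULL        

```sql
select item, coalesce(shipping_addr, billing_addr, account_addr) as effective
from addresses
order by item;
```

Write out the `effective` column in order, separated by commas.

34 Main St, 48 Hill Ln, 22 Main St, 19 Elm Ave, 9 Elm St, NULL, 27 Elm St, 54 Elm St, 9 Elm St, 58 Main St, 17 Elm St, 28 Hill Ln, 12 Elm Ave

item=A: shipping_addr=NULL, billing_addr=NULL, account_addr=34 Main St → 34 Main St
item=B: shipping_addr=NULL, billing_addr=48 Hill Ln → 48 Hill Ln
item=C: shipping_addr=NULL, billing_addr=22 Main St → 22 Main St
item=G: shipping_addr=NULL, billing_addr=19 Elm Ave → 19 Elm Ave
item=H: shipping_addr=9 Elm St → 9 Elm St
item=J: shipping_addr=NULL, billing_addr=NULL, account_addr=NULL (all NULL) → NULL
item=K: shipping_addr=27 Elm St → 27 Elm St
item=L: shipping_addr=NULL, billing_addr=54 Elm St → 54 Elm St
item=M: shipping_addr=9 Elm St → 9 Elm St
item=P: shipping_addr=NULL, billing_addr=58 Main St → 58 Main St
item=S: shipping_addr=17 Elm St → 17 Elm St
item=W: shipping_addr=28 Hill Ln → 28 Hill Ln
item=Y: shipping_addr=NULL, billing_addr=NULL, account_addr=12 Elm Ave → 12 Elm Ave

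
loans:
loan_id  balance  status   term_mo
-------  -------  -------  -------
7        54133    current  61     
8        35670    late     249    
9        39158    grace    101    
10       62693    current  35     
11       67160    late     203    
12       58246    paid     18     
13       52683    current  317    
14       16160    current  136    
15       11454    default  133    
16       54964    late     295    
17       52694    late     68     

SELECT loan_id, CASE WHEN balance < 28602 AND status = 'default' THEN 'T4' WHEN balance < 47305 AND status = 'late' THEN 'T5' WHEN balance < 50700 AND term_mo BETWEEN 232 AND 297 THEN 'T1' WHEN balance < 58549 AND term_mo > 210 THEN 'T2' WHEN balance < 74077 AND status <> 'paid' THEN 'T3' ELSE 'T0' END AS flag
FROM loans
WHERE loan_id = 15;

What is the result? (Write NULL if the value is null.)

loan_id = 15: balance=11454, status=default, term_mo=133.
balance < 28602 AND status = 'default' → true → T4

T4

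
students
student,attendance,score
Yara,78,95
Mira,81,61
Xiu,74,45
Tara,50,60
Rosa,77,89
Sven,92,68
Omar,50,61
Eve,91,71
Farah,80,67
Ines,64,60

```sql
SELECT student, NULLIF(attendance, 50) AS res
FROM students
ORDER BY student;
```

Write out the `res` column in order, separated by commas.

91, 80, 64, 81, NULL, 77, 92, NULL, 74, 78

student=Eve: attendance=91 vs 50: differ → 91
student=Farah: attendance=80 vs 50: differ → 80
student=Ines: attendance=64 vs 50: differ → 64
student=Mira: attendance=81 vs 50: differ → 81
student=Omar: attendance=50 vs 50: equal → NULL
student=Rosa: attendance=77 vs 50: differ → 77
student=Sven: attendance=92 vs 50: differ → 92
student=Tara: attendance=50 vs 50: equal → NULL
student=Xiu: attendance=74 vs 50: differ → 74
student=Yara: attendance=78 vs 50: differ → 78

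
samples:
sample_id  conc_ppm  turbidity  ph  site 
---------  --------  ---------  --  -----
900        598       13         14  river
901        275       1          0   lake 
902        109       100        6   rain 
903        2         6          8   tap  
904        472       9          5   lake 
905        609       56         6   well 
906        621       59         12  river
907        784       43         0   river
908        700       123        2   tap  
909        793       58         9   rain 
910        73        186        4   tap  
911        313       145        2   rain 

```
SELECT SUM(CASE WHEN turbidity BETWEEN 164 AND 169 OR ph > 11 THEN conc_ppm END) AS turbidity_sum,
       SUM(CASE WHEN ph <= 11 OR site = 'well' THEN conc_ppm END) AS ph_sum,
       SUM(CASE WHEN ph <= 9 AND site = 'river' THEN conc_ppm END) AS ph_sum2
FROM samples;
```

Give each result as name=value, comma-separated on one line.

turbidity_sum=1219, ph_sum=4130, ph_sum2=784

[turbidity_sum: turbidity BETWEEN 164 AND 169 OR ph > 11]
sample_id=900: ✓ → 598
sample_id=901: ✗
sample_id=902: ✗
sample_id=903: ✗
sample_id=904: ✗
sample_id=905: ✗
sample_id=906: ✓ → 621
sample_id=907: ✗
sample_id=908: ✗
sample_id=909: ✗
sample_id=910: ✗
sample_id=911: ✗
turbidity_sum = 598 + 621 = 1219
—
[ph_sum: ph <= 11 OR site = 'well']
sample_id=900: ✗
sample_id=901: ✓ → 275
sample_id=902: ✓ → 109
sample_id=903: ✓ → 2
sample_id=904: ✓ → 472
sample_id=905: ✓ → 609
sample_id=906: ✗
sample_id=907: ✓ → 784
sample_id=908: ✓ → 700
sample_id=909: ✓ → 793
sample_id=910: ✓ → 73
sample_id=911: ✓ → 313
ph_sum = 275 + 109 + 2 + 472 + 609 + 784 + 700 + 793 + 73 + 313 = 4130
—
[ph_sum2: ph <= 9 AND site = 'river']
sample_id=900: ✗
sample_id=901: ✗
sample_id=902: ✗
sample_id=903: ✗
sample_id=904: ✗
sample_id=905: ✗
sample_id=906: ✗
sample_id=907: ✓ → 784
sample_id=908: ✗
sample_id=909: ✗
sample_id=910: ✗
sample_id=911: ✗
ph_sum2 = 784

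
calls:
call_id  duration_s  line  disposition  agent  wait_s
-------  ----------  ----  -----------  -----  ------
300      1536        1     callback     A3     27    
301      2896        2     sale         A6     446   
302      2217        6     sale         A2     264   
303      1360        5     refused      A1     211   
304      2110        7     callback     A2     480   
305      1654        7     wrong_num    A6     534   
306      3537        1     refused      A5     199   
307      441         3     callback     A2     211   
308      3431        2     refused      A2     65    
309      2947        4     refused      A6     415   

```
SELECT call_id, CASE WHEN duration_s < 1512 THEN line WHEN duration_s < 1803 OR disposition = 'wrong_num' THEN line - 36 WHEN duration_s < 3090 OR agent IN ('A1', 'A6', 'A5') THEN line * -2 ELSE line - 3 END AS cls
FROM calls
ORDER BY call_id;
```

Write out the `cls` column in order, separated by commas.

call_id=300: duration_s < 1803 OR disposition = 'wrong_num' → -35
call_id=301: duration_s < 3090 OR agent IN ('A1', 'A6', 'A5') → -4
call_id=302: duration_s < 3090 OR agent IN ('A1', 'A6', 'A5') → -12
call_id=303: duration_s < 1512 → 5
call_id=304: duration_s < 3090 OR agent IN ('A1', 'A6', 'A5') → -14
call_id=305: duration_s < 1803 OR disposition = 'wrong_num' → -29
call_id=306: duration_s < 3090 OR agent IN ('A1', 'A6', 'A5') → -2
call_id=307: duration_s < 1512 → 3
call_id=308: ELSE → -1
call_id=309: duration_s < 3090 OR agent IN ('A1', 'A6', 'A5') → -8

-35, -4, -12, 5, -14, -29, -2, 3, -1, -8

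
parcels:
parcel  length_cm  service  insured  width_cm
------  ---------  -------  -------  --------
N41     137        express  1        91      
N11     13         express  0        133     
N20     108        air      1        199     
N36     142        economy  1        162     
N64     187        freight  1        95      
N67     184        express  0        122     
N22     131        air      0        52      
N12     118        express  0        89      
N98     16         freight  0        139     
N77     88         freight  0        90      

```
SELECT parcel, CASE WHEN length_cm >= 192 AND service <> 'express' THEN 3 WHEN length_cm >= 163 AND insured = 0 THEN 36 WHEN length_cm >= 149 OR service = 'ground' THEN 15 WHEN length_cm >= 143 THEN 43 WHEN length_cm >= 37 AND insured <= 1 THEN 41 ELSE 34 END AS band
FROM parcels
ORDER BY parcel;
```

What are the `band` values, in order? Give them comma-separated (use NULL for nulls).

34, 41, 41, 41, 41, 41, 15, 36, 41, 34

parcel=N11: ELSE → 34
parcel=N12: length_cm >= 37 AND insured <= 1 → 41
parcel=N20: length_cm >= 37 AND insured <= 1 → 41
parcel=N22: length_cm >= 37 AND insured <= 1 → 41
parcel=N36: length_cm >= 37 AND insured <= 1 → 41
parcel=N41: length_cm >= 37 AND insured <= 1 → 41
parcel=N64: length_cm >= 149 OR service = 'ground' → 15
parcel=N67: length_cm >= 163 AND insured = 0 → 36
parcel=N77: length_cm >= 37 AND insured <= 1 → 41
parcel=N98: ELSE → 34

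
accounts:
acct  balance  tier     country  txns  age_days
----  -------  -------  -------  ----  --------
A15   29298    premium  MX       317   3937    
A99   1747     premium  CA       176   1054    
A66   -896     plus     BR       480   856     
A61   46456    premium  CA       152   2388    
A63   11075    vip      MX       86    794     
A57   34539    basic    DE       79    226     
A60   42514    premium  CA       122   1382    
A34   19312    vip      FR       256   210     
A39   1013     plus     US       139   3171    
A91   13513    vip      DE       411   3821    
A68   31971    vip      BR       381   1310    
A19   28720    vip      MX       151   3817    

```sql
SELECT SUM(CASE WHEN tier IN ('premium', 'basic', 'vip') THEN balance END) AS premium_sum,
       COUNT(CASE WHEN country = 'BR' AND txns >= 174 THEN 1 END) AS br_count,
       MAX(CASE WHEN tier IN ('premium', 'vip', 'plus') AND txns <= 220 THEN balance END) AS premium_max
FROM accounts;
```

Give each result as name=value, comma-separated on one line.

premium_sum=259145, br_count=2, premium_max=46456

[premium_sum: tier IN ('premium', 'basic', 'vip')]
acct=A15: ✓ → 29298
acct=A99: ✓ → 1747
acct=A66: ✗
acct=A61: ✓ → 46456
acct=A63: ✓ → 11075
acct=A57: ✓ → 34539
acct=A60: ✓ → 42514
acct=A34: ✓ → 19312
acct=A39: ✗
acct=A91: ✓ → 13513
acct=A68: ✓ → 31971
acct=A19: ✓ → 28720
premium_sum = 29298 + 1747 + 46456 + 11075 + 34539 + 42514 + 19312 + 13513 + 31971 + 28720 = 259145
—
[br_count: country = 'BR' AND txns >= 174]
acct=A15: ✗
acct=A99: ✗
acct=A66: ✓ → 1
acct=A61: ✗
acct=A63: ✗
acct=A57: ✗
acct=A60: ✗
acct=A34: ✗
acct=A39: ✗
acct=A91: ✗
acct=A68: ✓ → 1
acct=A19: ✗
br_count = COUNT(1, 1) = 2
—
[premium_max: tier IN ('premium', 'vip', 'plus') AND txns <= 220]
acct=A15: ✗
acct=A99: ✓ → 1747
acct=A66: ✗
acct=A61: ✓ → 46456
acct=A63: ✓ → 11075
acct=A57: ✗
acct=A60: ✓ → 42514
acct=A34: ✗
acct=A39: ✓ → 1013
acct=A91: ✗
acct=A68: ✗
acct=A19: ✓ → 28720
premium_max = MAX(1747, 46456, 11075, 42514, 1013, 28720) = 46456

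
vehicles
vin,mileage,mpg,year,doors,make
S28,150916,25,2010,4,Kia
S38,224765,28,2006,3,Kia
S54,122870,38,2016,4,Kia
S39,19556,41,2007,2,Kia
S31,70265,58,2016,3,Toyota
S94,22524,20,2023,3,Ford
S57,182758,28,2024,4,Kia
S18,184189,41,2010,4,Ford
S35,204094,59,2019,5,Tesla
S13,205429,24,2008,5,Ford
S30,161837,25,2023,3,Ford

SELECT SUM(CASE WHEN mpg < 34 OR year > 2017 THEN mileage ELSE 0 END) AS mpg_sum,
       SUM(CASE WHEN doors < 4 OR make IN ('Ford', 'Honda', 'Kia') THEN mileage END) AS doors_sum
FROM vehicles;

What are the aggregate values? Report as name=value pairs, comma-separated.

[mpg_sum: mpg < 34 OR year > 2017]
vin=S28: ✓ → 150916
vin=S38: ✓ → 224765
vin=S54: ✗
vin=S39: ✗
vin=S31: ✗
vin=S94: ✓ → 22524
vin=S57: ✓ → 182758
vin=S18: ✗
vin=S35: ✓ → 204094
vin=S13: ✓ → 205429
vin=S30: ✓ → 161837
mpg_sum = 150916 + 224765 + 22524 + 182758 + 204094 + 205429 + 161837 = 1152323
—
[doors_sum: doors < 4 OR make IN ('Ford', 'Honda', 'Kia')]
vin=S28: ✓ → 150916
vin=S38: ✓ → 224765
vin=S54: ✓ → 122870
vin=S39: ✓ → 19556
vin=S31: ✓ → 70265
vin=S94: ✓ → 22524
vin=S57: ✓ → 182758
vin=S18: ✓ → 184189
vin=S35: ✗
vin=S13: ✓ → 205429
vin=S30: ✓ → 161837
doors_sum = 150916 + 224765 + 122870 + 19556 + 70265 + 22524 + 182758 + 184189 + 205429 + 161837 = 1345109

mpg_sum=1152323, doors_sum=1345109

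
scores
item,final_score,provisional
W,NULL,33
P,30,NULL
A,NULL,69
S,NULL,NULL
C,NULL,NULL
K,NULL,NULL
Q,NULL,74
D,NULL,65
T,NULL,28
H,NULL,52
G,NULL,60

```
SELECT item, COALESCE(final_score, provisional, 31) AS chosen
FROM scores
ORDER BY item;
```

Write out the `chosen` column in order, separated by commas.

69, 31, 65, 60, 52, 31, 30, 74, 31, 28, 33

item=A: final_score=NULL, provisional=69 → 69
item=C: final_score=NULL, provisional=NULL, → literal 31 → 31
item=D: final_score=NULL, provisional=65 → 65
item=G: final_score=NULL, provisional=60 → 60
item=H: final_score=NULL, provisional=52 → 52
item=K: final_score=NULL, provisional=NULL, → literal 31 → 31
item=P: final_score=30 → 30
item=Q: final_score=NULL, provisional=74 → 74
item=S: final_score=NULL, provisional=NULL, → literal 31 → 31
item=T: final_score=NULL, provisional=28 → 28
item=W: final_score=NULL, provisional=33 → 33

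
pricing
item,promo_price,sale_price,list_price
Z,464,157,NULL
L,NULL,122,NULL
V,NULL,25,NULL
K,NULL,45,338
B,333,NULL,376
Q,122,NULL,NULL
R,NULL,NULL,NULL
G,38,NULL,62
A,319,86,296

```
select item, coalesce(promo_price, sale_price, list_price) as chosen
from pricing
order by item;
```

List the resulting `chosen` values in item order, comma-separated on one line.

item=A: promo_price=319 → 319
item=B: promo_price=333 → 333
item=G: promo_price=38 → 38
item=K: promo_price=NULL, sale_price=45 → 45
item=L: promo_price=NULL, sale_price=122 → 122
item=Q: promo_price=122 → 122
item=R: promo_price=NULL, sale_price=NULL, list_price=NULL (all NULL) → NULL
item=V: promo_price=NULL, sale_price=25 → 25
item=Z: promo_price=464 → 464

319, 333, 38, 45, 122, 122, NULL, 25, 464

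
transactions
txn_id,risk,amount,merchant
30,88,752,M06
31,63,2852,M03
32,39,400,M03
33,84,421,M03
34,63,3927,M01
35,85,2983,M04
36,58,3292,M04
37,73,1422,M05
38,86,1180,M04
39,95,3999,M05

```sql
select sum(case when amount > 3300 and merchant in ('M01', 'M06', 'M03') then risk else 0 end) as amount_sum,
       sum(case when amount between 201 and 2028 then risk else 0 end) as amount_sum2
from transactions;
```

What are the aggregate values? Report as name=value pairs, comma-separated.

amount_sum=63, amount_sum2=370

[amount_sum: amount > 3300 and merchant in ('M01', 'M06', 'M03')]
txn_id=30: ✗
txn_id=31: ✗
txn_id=32: ✗
txn_id=33: ✗
txn_id=34: ✓ → 63
txn_id=35: ✗
txn_id=36: ✗
txn_id=37: ✗
txn_id=38: ✗
txn_id=39: ✗
amount_sum = 63
—
[amount_sum2: amount between 201 and 2028]
txn_id=30: ✓ → 88
txn_id=31: ✗
txn_id=32: ✓ → 39
txn_id=33: ✓ → 84
txn_id=34: ✗
txn_id=35: ✗
txn_id=36: ✗
txn_id=37: ✓ → 73
txn_id=38: ✓ → 86
txn_id=39: ✗
amount_sum2 = 88 + 39 + 84 + 73 + 86 = 370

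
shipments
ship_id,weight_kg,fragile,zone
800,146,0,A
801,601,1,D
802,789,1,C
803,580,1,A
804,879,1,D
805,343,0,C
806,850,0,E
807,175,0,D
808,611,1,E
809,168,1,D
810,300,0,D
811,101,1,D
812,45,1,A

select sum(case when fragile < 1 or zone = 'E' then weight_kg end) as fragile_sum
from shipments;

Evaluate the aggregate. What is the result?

2425

ship_id=800: ✓ → 146
ship_id=801: ✗
ship_id=802: ✗
ship_id=803: ✗
ship_id=804: ✗
ship_id=805: ✓ → 343
ship_id=806: ✓ → 850
ship_id=807: ✓ → 175
ship_id=808: ✓ → 611
ship_id=809: ✗
ship_id=810: ✓ → 300
ship_id=811: ✗
ship_id=812: ✗
fragile_sum = 146 + 343 + 850 + 175 + 611 + 300 = 2425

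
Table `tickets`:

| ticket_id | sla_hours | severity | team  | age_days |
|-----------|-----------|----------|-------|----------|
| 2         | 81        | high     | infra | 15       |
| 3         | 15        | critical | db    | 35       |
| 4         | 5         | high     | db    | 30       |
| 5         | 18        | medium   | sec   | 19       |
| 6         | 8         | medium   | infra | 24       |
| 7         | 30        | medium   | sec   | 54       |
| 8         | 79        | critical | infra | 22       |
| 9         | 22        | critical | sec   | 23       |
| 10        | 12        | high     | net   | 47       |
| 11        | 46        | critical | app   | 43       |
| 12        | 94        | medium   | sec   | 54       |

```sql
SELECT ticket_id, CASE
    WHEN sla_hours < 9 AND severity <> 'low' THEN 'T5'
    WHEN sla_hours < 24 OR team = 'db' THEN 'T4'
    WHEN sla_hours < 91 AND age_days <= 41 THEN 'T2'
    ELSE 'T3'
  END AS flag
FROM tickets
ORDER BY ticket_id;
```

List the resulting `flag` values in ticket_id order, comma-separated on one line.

ticket_id=2: sla_hours < 91 AND age_days <= 41 → T2
ticket_id=3: sla_hours < 24 OR team = 'db' → T4
ticket_id=4: sla_hours < 9 AND severity <> 'low' → T5
ticket_id=5: sla_hours < 24 OR team = 'db' → T4
ticket_id=6: sla_hours < 9 AND severity <> 'low' → T5
ticket_id=7: ELSE → T3
ticket_id=8: sla_hours < 91 AND age_days <= 41 → T2
ticket_id=9: sla_hours < 24 OR team = 'db' → T4
ticket_id=10: sla_hours < 24 OR team = 'db' → T4
ticket_id=11: ELSE → T3
ticket_id=12: ELSE → T3

T2, T4, T5, T4, T5, T3, T2, T4, T4, T3, T3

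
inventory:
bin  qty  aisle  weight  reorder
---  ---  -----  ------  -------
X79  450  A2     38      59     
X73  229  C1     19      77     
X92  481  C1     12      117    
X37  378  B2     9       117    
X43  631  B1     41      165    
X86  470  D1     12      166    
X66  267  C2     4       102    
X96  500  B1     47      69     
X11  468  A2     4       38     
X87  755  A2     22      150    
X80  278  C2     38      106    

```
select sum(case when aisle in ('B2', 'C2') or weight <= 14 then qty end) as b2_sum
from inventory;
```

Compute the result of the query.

2342

bin=X79: ✗
bin=X73: ✗
bin=X92: ✓ → 481
bin=X37: ✓ → 378
bin=X43: ✗
bin=X86: ✓ → 470
bin=X66: ✓ → 267
bin=X96: ✗
bin=X11: ✓ → 468
bin=X87: ✗
bin=X80: ✓ → 278
b2_sum = 481 + 378 + 470 + 267 + 468 + 278 = 2342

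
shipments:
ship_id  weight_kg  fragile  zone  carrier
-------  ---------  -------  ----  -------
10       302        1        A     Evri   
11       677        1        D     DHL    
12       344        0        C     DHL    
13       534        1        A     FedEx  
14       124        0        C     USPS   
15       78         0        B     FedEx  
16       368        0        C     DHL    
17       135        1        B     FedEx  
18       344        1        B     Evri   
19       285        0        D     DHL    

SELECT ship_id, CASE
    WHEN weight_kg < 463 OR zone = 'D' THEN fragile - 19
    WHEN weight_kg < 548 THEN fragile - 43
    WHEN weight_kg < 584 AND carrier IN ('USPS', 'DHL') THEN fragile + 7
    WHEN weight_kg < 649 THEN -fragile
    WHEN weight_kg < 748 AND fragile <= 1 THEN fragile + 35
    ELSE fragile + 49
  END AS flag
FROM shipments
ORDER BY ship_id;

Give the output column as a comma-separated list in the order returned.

-18, -18, -19, -42, -19, -19, -19, -18, -18, -19

ship_id=10: weight_kg < 463 OR zone = 'D' → -18
ship_id=11: weight_kg < 463 OR zone = 'D' → -18
ship_id=12: weight_kg < 463 OR zone = 'D' → -19
ship_id=13: weight_kg < 548 → -42
ship_id=14: weight_kg < 463 OR zone = 'D' → -19
ship_id=15: weight_kg < 463 OR zone = 'D' → -19
ship_id=16: weight_kg < 463 OR zone = 'D' → -19
ship_id=17: weight_kg < 463 OR zone = 'D' → -18
ship_id=18: weight_kg < 463 OR zone = 'D' → -18
ship_id=19: weight_kg < 463 OR zone = 'D' → -19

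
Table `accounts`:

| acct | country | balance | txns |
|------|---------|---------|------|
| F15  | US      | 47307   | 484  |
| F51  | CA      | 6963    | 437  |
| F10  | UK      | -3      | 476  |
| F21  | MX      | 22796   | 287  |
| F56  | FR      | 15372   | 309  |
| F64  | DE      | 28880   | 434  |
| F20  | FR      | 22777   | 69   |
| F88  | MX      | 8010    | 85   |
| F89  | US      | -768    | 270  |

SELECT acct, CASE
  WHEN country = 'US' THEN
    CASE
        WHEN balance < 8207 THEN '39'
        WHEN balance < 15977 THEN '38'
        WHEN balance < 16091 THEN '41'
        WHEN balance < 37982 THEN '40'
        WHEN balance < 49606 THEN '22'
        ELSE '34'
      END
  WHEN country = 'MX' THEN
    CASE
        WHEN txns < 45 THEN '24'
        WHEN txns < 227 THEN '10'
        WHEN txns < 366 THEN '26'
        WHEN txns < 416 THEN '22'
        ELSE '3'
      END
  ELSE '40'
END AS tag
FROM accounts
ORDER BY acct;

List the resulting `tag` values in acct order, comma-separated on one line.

acct=F10: country='UK' → outer ELSE → 40
acct=F15: country='US' → inner[balance < 49606] → 22
acct=F20: country='FR' → outer ELSE → 40
acct=F21: country='MX' → inner[txns < 366] → 26
acct=F51: country='CA' → outer ELSE → 40
acct=F56: country='FR' → outer ELSE → 40
acct=F64: country='DE' → outer ELSE → 40
acct=F88: country='MX' → inner[txns < 227] → 10
acct=F89: country='US' → inner[balance < 8207] → 39

40, 22, 40, 26, 40, 40, 40, 10, 39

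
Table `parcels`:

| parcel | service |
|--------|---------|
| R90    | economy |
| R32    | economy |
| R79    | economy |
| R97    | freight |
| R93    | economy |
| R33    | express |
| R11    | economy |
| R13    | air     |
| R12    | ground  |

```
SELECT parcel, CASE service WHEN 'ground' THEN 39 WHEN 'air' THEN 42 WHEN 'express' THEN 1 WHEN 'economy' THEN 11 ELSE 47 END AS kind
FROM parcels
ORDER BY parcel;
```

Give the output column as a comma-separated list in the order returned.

11, 39, 42, 11, 1, 11, 11, 11, 47

parcel=R11: service='economy' → 11
parcel=R12: service='ground' → 39
parcel=R13: service='air' → 42
parcel=R32: service='economy' → 11
parcel=R33: service='express' → 1
parcel=R79: service='economy' → 11
parcel=R90: service='economy' → 11
parcel=R93: service='economy' → 11
parcel=R97: ELSE → 47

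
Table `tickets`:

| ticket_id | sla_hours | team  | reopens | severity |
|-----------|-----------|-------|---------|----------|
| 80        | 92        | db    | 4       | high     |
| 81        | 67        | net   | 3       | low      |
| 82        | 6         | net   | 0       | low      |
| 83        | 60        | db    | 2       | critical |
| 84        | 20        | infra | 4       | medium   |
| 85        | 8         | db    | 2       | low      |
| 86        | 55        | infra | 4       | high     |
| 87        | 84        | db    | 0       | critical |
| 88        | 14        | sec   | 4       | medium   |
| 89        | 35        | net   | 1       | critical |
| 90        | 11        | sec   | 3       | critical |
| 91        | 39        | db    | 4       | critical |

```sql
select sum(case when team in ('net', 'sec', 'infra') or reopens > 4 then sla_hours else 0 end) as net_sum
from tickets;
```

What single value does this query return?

208

ticket_id=80: ✗
ticket_id=81: ✓ → 67
ticket_id=82: ✓ → 6
ticket_id=83: ✗
ticket_id=84: ✓ → 20
ticket_id=85: ✗
ticket_id=86: ✓ → 55
ticket_id=87: ✗
ticket_id=88: ✓ → 14
ticket_id=89: ✓ → 35
ticket_id=90: ✓ → 11
ticket_id=91: ✗
net_sum = 67 + 6 + 20 + 55 + 14 + 35 + 11 = 208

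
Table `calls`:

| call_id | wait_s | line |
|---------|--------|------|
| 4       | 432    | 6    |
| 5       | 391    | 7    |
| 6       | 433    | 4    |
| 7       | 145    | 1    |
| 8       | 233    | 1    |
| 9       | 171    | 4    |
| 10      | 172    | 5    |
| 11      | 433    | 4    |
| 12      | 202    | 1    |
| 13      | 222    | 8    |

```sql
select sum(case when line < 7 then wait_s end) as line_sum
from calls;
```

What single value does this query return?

call_id=4: ✓ → 432
call_id=5: ✗
call_id=6: ✓ → 433
call_id=7: ✓ → 145
call_id=8: ✓ → 233
call_id=9: ✓ → 171
call_id=10: ✓ → 172
call_id=11: ✓ → 433
call_id=12: ✓ → 202
call_id=13: ✗
line_sum = 432 + 433 + 145 + 233 + 171 + 172 + 433 + 202 = 2221

2221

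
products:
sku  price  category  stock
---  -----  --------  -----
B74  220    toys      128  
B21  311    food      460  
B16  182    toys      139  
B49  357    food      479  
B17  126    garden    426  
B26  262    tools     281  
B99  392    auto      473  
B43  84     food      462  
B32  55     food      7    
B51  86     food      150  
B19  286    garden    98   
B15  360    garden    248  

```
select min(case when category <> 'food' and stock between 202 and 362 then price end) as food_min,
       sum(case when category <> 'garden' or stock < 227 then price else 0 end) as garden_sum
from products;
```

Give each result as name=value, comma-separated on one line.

[food_min: category <> 'food' and stock between 202 and 362]
sku=B74: ✗
sku=B21: ✗
sku=B16: ✗
sku=B49: ✗
sku=B17: ✗
sku=B26: ✓ → 262
sku=B99: ✗
sku=B43: ✗
sku=B32: ✗
sku=B51: ✗
sku=B19: ✗
sku=B15: ✓ → 360
food_min = MIN(262, 360) = 262
—
[garden_sum: category <> 'garden' or stock < 227]
sku=B74: ✓ → 220
sku=B21: ✓ → 311
sku=B16: ✓ → 182
sku=B49: ✓ → 357
sku=B17: ✗
sku=B26: ✓ → 262
sku=B99: ✓ → 392
sku=B43: ✓ → 84
sku=B32: ✓ → 55
sku=B51: ✓ → 86
sku=B19: ✓ → 286
sku=B15: ✗
garden_sum = 220 + 311 + 182 + 357 + 262 + 392 + 84 + 55 + 86 + 286 = 2235

food_min=262, garden_sum=2235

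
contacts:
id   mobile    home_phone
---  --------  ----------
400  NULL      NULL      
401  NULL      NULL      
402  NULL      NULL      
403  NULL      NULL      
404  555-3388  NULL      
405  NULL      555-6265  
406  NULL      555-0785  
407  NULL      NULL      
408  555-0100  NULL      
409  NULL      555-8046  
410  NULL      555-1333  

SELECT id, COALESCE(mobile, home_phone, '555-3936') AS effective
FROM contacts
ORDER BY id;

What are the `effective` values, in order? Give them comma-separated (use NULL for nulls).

555-3936, 555-3936, 555-3936, 555-3936, 555-3388, 555-6265, 555-0785, 555-3936, 555-0100, 555-8046, 555-1333

id=400: mobile=NULL, home_phone=NULL, → literal 555-3936 → 555-3936
id=401: mobile=NULL, home_phone=NULL, → literal 555-3936 → 555-3936
id=402: mobile=NULL, home_phone=NULL, → literal 555-3936 → 555-3936
id=403: mobile=NULL, home_phone=NULL, → literal 555-3936 → 555-3936
id=404: mobile=555-3388 → 555-3388
id=405: mobile=NULL, home_phone=555-6265 → 555-6265
id=406: mobile=NULL, home_phone=555-0785 → 555-0785
id=407: mobile=NULL, home_phone=NULL, → literal 555-3936 → 555-3936
id=408: mobile=555-0100 → 555-0100
id=409: mobile=NULL, home_phone=555-8046 → 555-8046
id=410: mobile=NULL, home_phone=555-1333 → 555-1333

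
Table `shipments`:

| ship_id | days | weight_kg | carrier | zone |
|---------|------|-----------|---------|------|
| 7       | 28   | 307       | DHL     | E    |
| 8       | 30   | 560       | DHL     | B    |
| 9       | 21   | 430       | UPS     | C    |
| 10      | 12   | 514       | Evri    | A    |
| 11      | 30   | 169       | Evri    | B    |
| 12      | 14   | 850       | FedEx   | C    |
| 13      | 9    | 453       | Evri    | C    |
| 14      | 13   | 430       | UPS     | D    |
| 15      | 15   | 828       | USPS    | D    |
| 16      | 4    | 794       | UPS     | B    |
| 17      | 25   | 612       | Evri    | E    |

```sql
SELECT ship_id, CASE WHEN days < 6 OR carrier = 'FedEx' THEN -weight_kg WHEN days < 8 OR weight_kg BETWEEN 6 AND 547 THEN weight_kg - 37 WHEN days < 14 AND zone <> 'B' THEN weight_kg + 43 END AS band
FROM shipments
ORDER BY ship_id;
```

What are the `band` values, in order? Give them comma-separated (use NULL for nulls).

ship_id=7: days < 8 OR weight_kg BETWEEN 6 AND 547 → 270
ship_id=8: (no match → NULL) → NULL
ship_id=9: days < 8 OR weight_kg BETWEEN 6 AND 547 → 393
ship_id=10: days < 8 OR weight_kg BETWEEN 6 AND 547 → 477
ship_id=11: days < 8 OR weight_kg BETWEEN 6 AND 547 → 132
ship_id=12: days < 6 OR carrier = 'FedEx' → -850
ship_id=13: days < 8 OR weight_kg BETWEEN 6 AND 547 → 416
ship_id=14: days < 8 OR weight_kg BETWEEN 6 AND 547 → 393
ship_id=15: (no match → NULL) → NULL
ship_id=16: days < 6 OR carrier = 'FedEx' → -794
ship_id=17: (no match → NULL) → NULL

270, NULL, 393, 477, 132, -850, 416, 393, NULL, -794, NULL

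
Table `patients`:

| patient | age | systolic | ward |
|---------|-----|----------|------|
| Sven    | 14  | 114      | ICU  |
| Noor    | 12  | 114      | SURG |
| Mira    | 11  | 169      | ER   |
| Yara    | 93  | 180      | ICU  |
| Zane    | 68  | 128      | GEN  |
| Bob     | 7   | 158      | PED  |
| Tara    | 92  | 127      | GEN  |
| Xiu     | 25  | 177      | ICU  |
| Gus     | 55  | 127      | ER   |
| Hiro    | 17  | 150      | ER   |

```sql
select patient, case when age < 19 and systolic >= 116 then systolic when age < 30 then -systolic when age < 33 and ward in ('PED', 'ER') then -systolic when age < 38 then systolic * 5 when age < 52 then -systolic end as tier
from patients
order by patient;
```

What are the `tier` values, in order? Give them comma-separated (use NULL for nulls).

patient=Bob: age < 19 and systolic >= 116 → 158
patient=Gus: (no match → NULL) → NULL
patient=Hiro: age < 19 and systolic >= 116 → 150
patient=Mira: age < 19 and systolic >= 116 → 169
patient=Noor: age < 30 → -114
patient=Sven: age < 30 → -114
patient=Tara: (no match → NULL) → NULL
patient=Xiu: age < 30 → -177
patient=Yara: (no match → NULL) → NULL
patient=Zane: (no match → NULL) → NULL

158, NULL, 150, 169, -114, -114, NULL, -177, NULL, NULL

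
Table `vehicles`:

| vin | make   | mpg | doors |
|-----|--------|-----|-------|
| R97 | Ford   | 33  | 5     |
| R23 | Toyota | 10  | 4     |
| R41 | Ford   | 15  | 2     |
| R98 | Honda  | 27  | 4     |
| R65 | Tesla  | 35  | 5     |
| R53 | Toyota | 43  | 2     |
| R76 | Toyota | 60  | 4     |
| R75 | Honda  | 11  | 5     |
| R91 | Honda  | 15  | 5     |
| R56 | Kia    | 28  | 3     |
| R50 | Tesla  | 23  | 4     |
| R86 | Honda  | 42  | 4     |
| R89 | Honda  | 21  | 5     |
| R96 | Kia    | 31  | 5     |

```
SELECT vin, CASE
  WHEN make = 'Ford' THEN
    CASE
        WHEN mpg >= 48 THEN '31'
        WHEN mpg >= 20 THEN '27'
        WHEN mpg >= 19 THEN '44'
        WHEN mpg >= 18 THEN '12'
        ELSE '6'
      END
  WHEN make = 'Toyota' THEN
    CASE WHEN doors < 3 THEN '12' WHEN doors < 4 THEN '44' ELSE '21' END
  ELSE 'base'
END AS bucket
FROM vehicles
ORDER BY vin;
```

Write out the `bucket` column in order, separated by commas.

21, 6, base, 12, base, base, base, 21, base, base, base, base, 27, base

vin=R23: make='Toyota' → inner[ELSE] → 21
vin=R41: make='Ford' → inner[ELSE] → 6
vin=R50: make='Tesla' → outer ELSE → base
vin=R53: make='Toyota' → inner[doors < 3] → 12
vin=R56: make='Kia' → outer ELSE → base
vin=R65: make='Tesla' → outer ELSE → base
vin=R75: make='Honda' → outer ELSE → base
vin=R76: make='Toyota' → inner[ELSE] → 21
vin=R86: make='Honda' → outer ELSE → base
vin=R89: make='Honda' → outer ELSE → base
vin=R91: make='Honda' → outer ELSE → base
vin=R96: make='Kia' → outer ELSE → base
vin=R97: make='Ford' → inner[mpg >= 20] → 27
vin=R98: make='Honda' → outer ELSE → base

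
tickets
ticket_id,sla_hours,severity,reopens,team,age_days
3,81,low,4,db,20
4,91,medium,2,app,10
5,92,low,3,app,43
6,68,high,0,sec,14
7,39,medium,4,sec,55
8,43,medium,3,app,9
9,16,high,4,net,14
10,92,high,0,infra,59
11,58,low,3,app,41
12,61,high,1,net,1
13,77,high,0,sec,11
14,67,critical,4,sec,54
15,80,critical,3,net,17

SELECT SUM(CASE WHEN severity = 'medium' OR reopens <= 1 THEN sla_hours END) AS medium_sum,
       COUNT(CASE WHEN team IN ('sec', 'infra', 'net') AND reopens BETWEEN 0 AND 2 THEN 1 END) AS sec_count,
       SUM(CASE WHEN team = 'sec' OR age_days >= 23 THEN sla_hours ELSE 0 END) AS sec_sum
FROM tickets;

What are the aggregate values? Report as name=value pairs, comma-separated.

medium_sum=471, sec_count=4, sec_sum=493

[medium_sum: severity = 'medium' OR reopens <= 1]
ticket_id=3: ✗
ticket_id=4: ✓ → 91
ticket_id=5: ✗
ticket_id=6: ✓ → 68
ticket_id=7: ✓ → 39
ticket_id=8: ✓ → 43
ticket_id=9: ✗
ticket_id=10: ✓ → 92
ticket_id=11: ✗
ticket_id=12: ✓ → 61
ticket_id=13: ✓ → 77
ticket_id=14: ✗
ticket_id=15: ✗
medium_sum = 91 + 68 + 39 + 43 + 92 + 61 + 77 = 471
—
[sec_count: team IN ('sec', 'infra', 'net') AND reopens BETWEEN 0 AND 2]
ticket_id=3: ✗
ticket_id=4: ✗
ticket_id=5: ✗
ticket_id=6: ✓ → 1
ticket_id=7: ✗
ticket_id=8: ✗
ticket_id=9: ✗
ticket_id=10: ✓ → 1
ticket_id=11: ✗
ticket_id=12: ✓ → 1
ticket_id=13: ✓ → 1
ticket_id=14: ✗
ticket_id=15: ✗
sec_count = COUNT(1, 1, 1, 1) = 4
—
[sec_sum: team = 'sec' OR age_days >= 23]
ticket_id=3: ✗
ticket_id=4: ✗
ticket_id=5: ✓ → 92
ticket_id=6: ✓ → 68
ticket_id=7: ✓ → 39
ticket_id=8: ✗
ticket_id=9: ✗
ticket_id=10: ✓ → 92
ticket_id=11: ✓ → 58
ticket_id=12: ✗
ticket_id=13: ✓ → 77
ticket_id=14: ✓ → 67
ticket_id=15: ✗
sec_sum = 92 + 68 + 39 + 92 + 58 + 77 + 67 = 493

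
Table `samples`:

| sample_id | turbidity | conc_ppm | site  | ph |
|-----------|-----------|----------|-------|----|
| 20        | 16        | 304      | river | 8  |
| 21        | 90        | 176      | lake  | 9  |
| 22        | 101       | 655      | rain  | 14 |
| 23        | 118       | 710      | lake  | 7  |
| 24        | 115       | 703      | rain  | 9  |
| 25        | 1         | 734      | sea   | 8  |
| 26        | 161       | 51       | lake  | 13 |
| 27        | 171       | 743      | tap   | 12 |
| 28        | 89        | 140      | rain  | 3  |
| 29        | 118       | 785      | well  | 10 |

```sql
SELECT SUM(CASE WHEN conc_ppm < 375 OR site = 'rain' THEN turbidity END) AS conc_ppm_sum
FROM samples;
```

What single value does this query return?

sample_id=20: ✓ → 16
sample_id=21: ✓ → 90
sample_id=22: ✓ → 101
sample_id=23: ✗
sample_id=24: ✓ → 115
sample_id=25: ✗
sample_id=26: ✓ → 161
sample_id=27: ✗
sample_id=28: ✓ → 89
sample_id=29: ✗
conc_ppm_sum = 16 + 90 + 101 + 115 + 161 + 89 = 572

572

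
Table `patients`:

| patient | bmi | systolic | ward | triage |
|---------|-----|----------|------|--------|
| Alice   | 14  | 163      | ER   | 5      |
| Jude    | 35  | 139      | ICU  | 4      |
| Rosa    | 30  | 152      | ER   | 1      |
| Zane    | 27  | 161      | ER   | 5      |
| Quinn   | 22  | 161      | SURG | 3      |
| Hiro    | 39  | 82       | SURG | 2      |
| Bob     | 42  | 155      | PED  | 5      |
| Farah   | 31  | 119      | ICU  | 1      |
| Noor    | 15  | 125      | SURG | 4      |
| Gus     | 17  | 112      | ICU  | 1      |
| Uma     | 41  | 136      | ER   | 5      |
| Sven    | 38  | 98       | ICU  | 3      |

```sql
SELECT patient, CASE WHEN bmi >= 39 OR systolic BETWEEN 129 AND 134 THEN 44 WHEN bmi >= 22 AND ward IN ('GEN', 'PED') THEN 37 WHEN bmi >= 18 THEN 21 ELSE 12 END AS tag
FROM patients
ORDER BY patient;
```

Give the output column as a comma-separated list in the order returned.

12, 44, 21, 12, 44, 21, 12, 21, 21, 21, 44, 21

patient=Alice: ELSE → 12
patient=Bob: bmi >= 39 OR systolic BETWEEN 129 AND 134 → 44
patient=Farah: bmi >= 18 → 21
patient=Gus: ELSE → 12
patient=Hiro: bmi >= 39 OR systolic BETWEEN 129 AND 134 → 44
patient=Jude: bmi >= 18 → 21
patient=Noor: ELSE → 12
patient=Quinn: bmi >= 18 → 21
patient=Rosa: bmi >= 18 → 21
patient=Sven: bmi >= 18 → 21
patient=Uma: bmi >= 39 OR systolic BETWEEN 129 AND 134 → 44
patient=Zane: bmi >= 18 → 21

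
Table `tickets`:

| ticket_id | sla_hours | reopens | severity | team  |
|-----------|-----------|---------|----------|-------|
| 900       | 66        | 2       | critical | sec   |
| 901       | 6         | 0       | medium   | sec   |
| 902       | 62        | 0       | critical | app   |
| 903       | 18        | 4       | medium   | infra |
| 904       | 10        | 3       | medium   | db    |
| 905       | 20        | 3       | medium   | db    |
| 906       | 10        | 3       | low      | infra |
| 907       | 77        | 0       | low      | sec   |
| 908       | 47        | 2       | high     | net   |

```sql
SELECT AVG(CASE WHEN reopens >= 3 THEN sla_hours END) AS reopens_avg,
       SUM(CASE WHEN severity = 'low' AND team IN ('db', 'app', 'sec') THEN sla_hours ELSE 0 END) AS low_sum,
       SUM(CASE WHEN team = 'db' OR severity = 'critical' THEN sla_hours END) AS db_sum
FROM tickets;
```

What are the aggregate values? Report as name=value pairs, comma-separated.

[reopens_avg: reopens >= 3]
ticket_id=900: ✗
ticket_id=901: ✗
ticket_id=902: ✗
ticket_id=903: ✓ → 18
ticket_id=904: ✓ → 10
ticket_id=905: ✓ → 20
ticket_id=906: ✓ → 10
ticket_id=907: ✗
ticket_id=908: ✗
reopens_avg = (18 + 10 + 20 + 10) / 4 = 14.5
—
[low_sum: severity = 'low' AND team IN ('db', 'app', 'sec')]
ticket_id=900: ✗
ticket_id=901: ✗
ticket_id=902: ✗
ticket_id=903: ✗
ticket_id=904: ✗
ticket_id=905: ✗
ticket_id=906: ✗
ticket_id=907: ✓ → 77
ticket_id=908: ✗
low_sum = 77
—
[db_sum: team = 'db' OR severity = 'critical']
ticket_id=900: ✓ → 66
ticket_id=901: ✗
ticket_id=902: ✓ → 62
ticket_id=903: ✗
ticket_id=904: ✓ → 10
ticket_id=905: ✓ → 20
ticket_id=906: ✗
ticket_id=907: ✗
ticket_id=908: ✗
db_sum = 66 + 62 + 10 + 20 = 158

reopens_avg=14.5, low_sum=77, db_sum=158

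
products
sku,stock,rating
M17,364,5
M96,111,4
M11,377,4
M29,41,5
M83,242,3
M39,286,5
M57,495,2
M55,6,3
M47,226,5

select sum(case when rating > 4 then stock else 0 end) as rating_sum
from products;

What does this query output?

917

sku=M17: ✓ → 364
sku=M96: ✗
sku=M11: ✗
sku=M29: ✓ → 41
sku=M83: ✗
sku=M39: ✓ → 286
sku=M57: ✗
sku=M55: ✗
sku=M47: ✓ → 226
rating_sum = 364 + 41 + 286 + 226 = 917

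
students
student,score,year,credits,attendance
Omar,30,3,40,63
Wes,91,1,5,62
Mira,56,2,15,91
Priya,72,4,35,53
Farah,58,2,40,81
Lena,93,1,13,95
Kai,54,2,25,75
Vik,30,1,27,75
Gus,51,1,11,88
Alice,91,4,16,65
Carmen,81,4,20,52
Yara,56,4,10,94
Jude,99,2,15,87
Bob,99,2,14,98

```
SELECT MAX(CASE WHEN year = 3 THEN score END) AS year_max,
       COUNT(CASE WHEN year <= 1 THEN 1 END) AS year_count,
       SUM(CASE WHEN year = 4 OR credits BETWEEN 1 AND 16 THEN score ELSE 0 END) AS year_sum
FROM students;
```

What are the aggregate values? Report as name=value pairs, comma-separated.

year_max=30, year_count=4, year_sum=789

[year_max: year = 3]
student=Omar: ✓ → 30
student=Wes: ✗
student=Mira: ✗
student=Priya: ✗
student=Farah: ✗
student=Lena: ✗
student=Kai: ✗
student=Vik: ✗
student=Gus: ✗
student=Alice: ✗
student=Carmen: ✗
student=Yara: ✗
student=Jude: ✗
student=Bob: ✗
year_max = MAX(30) = 30
—
[year_count: year <= 1]
student=Omar: ✗
student=Wes: ✓ → 1
student=Mira: ✗
student=Priya: ✗
student=Farah: ✗
student=Lena: ✓ → 1
student=Kai: ✗
student=Vik: ✓ → 1
student=Gus: ✓ → 1
student=Alice: ✗
student=Carmen: ✗
student=Yara: ✗
student=Jude: ✗
student=Bob: ✗
year_count = COUNT(1, 1, 1, 1) = 4
—
[year_sum: year = 4 OR credits BETWEEN 1 AND 16]
student=Omar: ✗
student=Wes: ✓ → 91
student=Mira: ✓ → 56
student=Priya: ✓ → 72
student=Farah: ✗
student=Lena: ✓ → 93
student=Kai: ✗
student=Vik: ✗
student=Gus: ✓ → 51
student=Alice: ✓ → 91
student=Carmen: ✓ → 81
student=Yara: ✓ → 56
student=Jude: ✓ → 99
student=Bob: ✓ → 99
year_sum = 91 + 56 + 72 + 93 + 51 + 91 + 81 + 56 + 99 + 99 = 789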